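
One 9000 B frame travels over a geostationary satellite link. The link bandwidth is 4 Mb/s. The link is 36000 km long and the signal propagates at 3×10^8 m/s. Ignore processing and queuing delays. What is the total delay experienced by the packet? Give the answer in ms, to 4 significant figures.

L = 9000 × 8 = 72000 bits.
Transmission delay = L/R = 72000 / 4000000 = 18 ms.
Propagation delay = d/s = 36000000 m / 300000000 m/s = 120 ms.
Total = 138.0 ms.

138.0 ms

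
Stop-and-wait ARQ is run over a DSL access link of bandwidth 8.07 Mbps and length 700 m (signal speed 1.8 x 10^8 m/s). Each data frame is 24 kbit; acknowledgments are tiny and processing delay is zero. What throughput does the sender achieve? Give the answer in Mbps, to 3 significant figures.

8.05 Mbps

t_tx = L/R = 24000/8070000 = 0.00297398 s.
t_prop = 700/180000000 = 3.88889e-06 s; RTT = 7.77778e-06 s.
Cycle = t_tx + RTT = 0.00298176 s.
Throughput = L / cycle = 24000 / 0.00298176 = 8.05 Mbps.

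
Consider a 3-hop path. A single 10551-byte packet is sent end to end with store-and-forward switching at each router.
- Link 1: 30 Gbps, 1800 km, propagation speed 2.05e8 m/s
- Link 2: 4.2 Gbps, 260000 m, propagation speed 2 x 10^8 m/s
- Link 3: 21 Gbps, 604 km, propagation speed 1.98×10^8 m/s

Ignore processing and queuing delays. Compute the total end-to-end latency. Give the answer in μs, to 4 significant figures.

L = 10551 × 8 = 84408 bits.
Transmission delays (L/R per hop): 2.8136, 20.0971, 4.01943 μs; sum = 26.9302 μs.
Propagation delays (d/s per hop): 8780.49, 1300, 3050.51 μs; sum = 13131 μs.
End-to-end = 13160 μs.

13160 μs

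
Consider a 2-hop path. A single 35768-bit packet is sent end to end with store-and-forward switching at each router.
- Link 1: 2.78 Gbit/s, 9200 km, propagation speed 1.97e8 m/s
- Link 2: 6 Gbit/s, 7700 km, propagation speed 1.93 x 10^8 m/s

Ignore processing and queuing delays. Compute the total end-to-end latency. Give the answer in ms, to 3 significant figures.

86.6 ms

Transmission delays (L/R per hop): 0.0128662, 0.00596133 ms; sum = 0.0188275 ms.
Propagation delays (d/s per hop): 46.7005, 39.8964 ms; sum = 86.5969 ms.
End-to-end = 86.6 ms.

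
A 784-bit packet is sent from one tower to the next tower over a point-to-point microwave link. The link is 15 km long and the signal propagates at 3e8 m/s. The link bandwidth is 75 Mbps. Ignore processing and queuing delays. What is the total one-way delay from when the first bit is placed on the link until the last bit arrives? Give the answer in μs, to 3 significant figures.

Transmission delay = L/R = 784 / 75000000 = 10.4533 μs.
Propagation delay = d/s = 15000 m / 300000000 m/s = 50 μs.
Total = 60.5 μs.

60.5 μs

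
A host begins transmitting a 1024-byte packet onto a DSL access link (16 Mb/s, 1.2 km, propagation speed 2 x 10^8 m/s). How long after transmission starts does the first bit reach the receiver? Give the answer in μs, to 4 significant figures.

6.000 μs

First bit experiences only propagation delay: d/s = 1200/200000000 = 6.000 μs.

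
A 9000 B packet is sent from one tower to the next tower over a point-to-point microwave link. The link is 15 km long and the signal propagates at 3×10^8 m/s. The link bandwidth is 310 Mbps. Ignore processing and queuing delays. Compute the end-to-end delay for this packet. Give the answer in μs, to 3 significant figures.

L = 9000 × 8 = 72000 bits.
Transmission delay = L/R = 72000 / 310000000 = 232.258 μs.
Propagation delay = d/s = 15000 m / 300000000 m/s = 50 μs.
Total = 282 μs.

282 μs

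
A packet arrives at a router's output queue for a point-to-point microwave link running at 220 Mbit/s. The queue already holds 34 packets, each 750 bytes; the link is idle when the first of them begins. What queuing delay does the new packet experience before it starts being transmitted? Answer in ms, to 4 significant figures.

0.9273 ms

Each queued packet: L/R = 6000/220000000 = 0.0272727 ms.
34 queued → 0.927273 ms.
Queuing delay = 0.9273 ms.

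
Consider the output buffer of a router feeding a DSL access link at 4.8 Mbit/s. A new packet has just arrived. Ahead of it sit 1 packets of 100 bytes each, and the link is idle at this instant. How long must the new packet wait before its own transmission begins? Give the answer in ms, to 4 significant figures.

Each queued packet: L/R = 800/4800000 = 0.166667 ms.
1 queued → 0.166667 ms.
Queuing delay = 0.1667 ms.

0.1667 ms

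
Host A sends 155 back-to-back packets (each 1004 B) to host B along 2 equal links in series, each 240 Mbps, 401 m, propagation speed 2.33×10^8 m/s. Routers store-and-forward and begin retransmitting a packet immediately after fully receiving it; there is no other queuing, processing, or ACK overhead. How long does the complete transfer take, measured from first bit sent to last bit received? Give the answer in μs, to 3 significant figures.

5220 μs

Per-hop transmission t_tx = L/R = 8032/240000000 = 33.4667 μs.
Per-hop propagation t_prop = 401/233000000 = 1.72103 μs.
Pipeline fill: first packet needs 2·t_tx to clear all hops; remaining 154 packets each add one t_tx.
Total = (2+155-1)·t_tx + 2·t_prop = 156·33.4667 + 2·1.72103 = 5220 μs.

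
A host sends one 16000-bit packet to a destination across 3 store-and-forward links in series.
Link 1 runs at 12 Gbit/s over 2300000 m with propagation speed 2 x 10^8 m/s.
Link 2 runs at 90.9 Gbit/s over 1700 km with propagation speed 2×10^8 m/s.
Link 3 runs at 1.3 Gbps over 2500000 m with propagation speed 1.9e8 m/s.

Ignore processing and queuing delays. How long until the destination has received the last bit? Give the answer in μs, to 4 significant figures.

Transmission delays (L/R per hop): 1.33333, 0.176018, 12.3077 μs; sum = 13.817 μs.
Propagation delays (d/s per hop): 11500, 8500, 13157.9 μs; sum = 33157.9 μs.
End-to-end = 33170 μs.

33170 μs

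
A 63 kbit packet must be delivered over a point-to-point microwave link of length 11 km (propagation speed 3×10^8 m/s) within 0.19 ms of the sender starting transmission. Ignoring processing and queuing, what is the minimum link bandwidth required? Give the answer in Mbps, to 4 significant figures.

Propagation delay = 11000 / 300000000 = 0.0366667 ms.
Transmission budget = 0.19 − 0.0366667 = 0.153333 ms.
R ≥ L / t_tx = 63000 bits / 0.000153333 s = 410.9 Mbps.

410.9 Mbps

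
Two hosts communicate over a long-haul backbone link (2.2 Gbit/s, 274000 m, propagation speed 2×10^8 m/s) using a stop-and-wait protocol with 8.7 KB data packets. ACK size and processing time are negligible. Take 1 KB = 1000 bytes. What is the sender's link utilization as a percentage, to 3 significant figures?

1.14 %

t_tx = L/R = 69600/2200000000 = 3.16364e-05 s.
t_prop = 274000/200000000 = 0.00137 s; RTT = 0.00274 s.
Cycle = t_tx + RTT = 0.00277164 s.
Utilization = t_tx / cycle = 3.16364e-05/0.00277164 = 1.14 %.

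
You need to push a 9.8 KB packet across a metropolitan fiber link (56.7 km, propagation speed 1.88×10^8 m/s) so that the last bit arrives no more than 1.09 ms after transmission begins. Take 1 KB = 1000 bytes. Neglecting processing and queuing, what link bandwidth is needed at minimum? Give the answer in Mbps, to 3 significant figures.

L = 78400 bits.
Propagation delay = 56700 / 188000000 = 0.301596 ms.
Transmission budget = 1.09 − 0.301596 = 0.788404 ms.
R ≥ L / t_tx = 78400 bits / 0.000788404 s = 99.4 Mbps.

99.4 Mbps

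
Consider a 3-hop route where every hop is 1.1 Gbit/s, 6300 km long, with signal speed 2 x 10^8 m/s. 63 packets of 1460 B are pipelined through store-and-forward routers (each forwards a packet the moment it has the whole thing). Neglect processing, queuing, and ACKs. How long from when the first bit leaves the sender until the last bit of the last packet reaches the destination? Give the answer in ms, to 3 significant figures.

95.2 ms

Per-hop transmission t_tx = L/R = 11680/1100000000 = 0.0106182 ms.
Per-hop propagation t_prop = 6300000/200000000 = 31.5 ms.
Pipeline fill: first packet needs 3·t_tx to clear all hops; remaining 62 packets each add one t_tx.
Total = (3+63-1)·t_tx + 3·t_prop = 65·0.0106182 + 3·31.5 = 95.2 ms.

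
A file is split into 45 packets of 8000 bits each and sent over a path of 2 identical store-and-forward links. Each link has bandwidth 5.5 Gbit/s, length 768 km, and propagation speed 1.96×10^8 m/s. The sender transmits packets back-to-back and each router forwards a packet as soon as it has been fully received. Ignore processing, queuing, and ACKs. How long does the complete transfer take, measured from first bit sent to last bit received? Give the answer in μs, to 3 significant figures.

7900 μs

Per-hop transmission t_tx = L/R = 8000/5500000000 = 1.45455 μs.
Per-hop propagation t_prop = 768000/196000000 = 3918.37 μs.
Pipeline fill: first packet needs 2·t_tx to clear all hops; remaining 44 packets each add one t_tx.
Total = (2+45-1)·t_tx + 2·t_prop = 46·1.45455 + 2·3918.37 = 7900 μs.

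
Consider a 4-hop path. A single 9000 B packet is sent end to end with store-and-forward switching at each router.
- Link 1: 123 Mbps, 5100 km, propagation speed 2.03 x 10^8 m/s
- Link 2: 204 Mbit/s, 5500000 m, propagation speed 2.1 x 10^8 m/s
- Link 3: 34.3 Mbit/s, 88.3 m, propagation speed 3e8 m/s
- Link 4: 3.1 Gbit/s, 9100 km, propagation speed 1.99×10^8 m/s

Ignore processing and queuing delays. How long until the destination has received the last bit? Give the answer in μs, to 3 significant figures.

100000 μs

L = 9000 × 8 = 72000 bits.
Transmission delays (L/R per hop): 585.366, 352.941, 2099.13, 23.2258 μs; sum = 3060.66 μs.
Propagation delays (d/s per hop): 25123.2, 26190.5, 0.294333, 45728.6 μs; sum = 97042.6 μs.
End-to-end = 100000 μs.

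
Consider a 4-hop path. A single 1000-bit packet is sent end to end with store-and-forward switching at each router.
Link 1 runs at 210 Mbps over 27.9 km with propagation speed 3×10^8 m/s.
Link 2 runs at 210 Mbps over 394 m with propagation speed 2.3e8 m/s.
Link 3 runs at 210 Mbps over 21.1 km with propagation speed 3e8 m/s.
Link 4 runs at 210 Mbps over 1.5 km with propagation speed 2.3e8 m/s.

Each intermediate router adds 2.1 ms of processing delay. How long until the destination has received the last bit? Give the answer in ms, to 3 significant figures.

Transmission delay per hop = L/R = 1000/210000000 = 0.0047619 ms; 4 hops → 0.0190476 ms.
Propagation delays (d/s per hop): 0.093, 0.00171304, 0.0703333, 0.00652174 ms; sum = 0.171568 ms.
Processing at 3 router(s): 3 × 2.1 ms = 6.3 ms.
End-to-end = 6.49 ms.

6.49 ms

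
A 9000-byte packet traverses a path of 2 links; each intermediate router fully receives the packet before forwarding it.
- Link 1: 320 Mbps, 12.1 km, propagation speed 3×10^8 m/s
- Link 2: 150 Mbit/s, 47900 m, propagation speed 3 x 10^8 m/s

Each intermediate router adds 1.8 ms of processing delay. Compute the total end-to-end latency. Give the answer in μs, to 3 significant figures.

2710 μs

L = 9000 × 8 = 72000 bits.
Transmission delays (L/R per hop): 225, 480 μs; sum = 705 μs.
Propagation delays (d/s per hop): 40.3333, 159.667 μs; sum = 200 μs.
Processing at 1 router(s): 1 × 1.8 ms = 1800 μs.
End-to-end = 2710 μs.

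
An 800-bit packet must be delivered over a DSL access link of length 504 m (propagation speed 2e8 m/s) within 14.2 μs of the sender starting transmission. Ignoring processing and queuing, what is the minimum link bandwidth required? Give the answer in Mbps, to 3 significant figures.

68.5 Mbps

Propagation delay = 504 / 200000000 = 2.52 μs.
Transmission budget = 14.2 − 2.52 = 11.68 μs.
R ≥ L / t_tx = 800 bits / 1.168e-05 s = 68.5 Mbps.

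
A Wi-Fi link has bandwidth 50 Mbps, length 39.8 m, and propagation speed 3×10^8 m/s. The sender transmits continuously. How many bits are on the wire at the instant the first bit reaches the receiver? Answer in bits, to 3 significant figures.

Propagation delay = 39.8 / 300000000 = 1.32667e-07 s.
BDP = R × t_prop = 50000000 × 1.32667e-07 = 6.63333 bits.

6.63 bits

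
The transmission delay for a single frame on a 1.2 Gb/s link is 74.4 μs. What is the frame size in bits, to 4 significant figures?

89280 bits

L = R × t_tx = 1200000000 b/s × 7.44e-05 s = 89280 bits.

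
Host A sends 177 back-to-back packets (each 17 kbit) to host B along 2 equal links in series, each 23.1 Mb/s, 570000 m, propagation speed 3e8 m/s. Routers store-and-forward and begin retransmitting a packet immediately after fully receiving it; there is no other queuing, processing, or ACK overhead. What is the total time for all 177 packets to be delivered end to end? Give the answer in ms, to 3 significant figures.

135 ms

Per-hop transmission t_tx = L/R = 17000/23100000 = 0.735931 ms.
Per-hop propagation t_prop = 570000/300000000 = 1.9 ms.
Pipeline fill: first packet needs 2·t_tx to clear all hops; remaining 176 packets each add one t_tx.
Total = (2+177-1)·t_tx + 2·t_prop = 178·0.735931 + 2·1.9 = 135 ms.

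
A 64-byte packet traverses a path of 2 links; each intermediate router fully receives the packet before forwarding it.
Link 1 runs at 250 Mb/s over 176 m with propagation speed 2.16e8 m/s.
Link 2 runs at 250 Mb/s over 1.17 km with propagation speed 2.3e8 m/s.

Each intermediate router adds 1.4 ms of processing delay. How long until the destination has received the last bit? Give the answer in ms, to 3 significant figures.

1.41 ms

L = 64 × 8 = 512 bits.
Transmission delay per hop = L/R = 512/250000000 = 0.002048 ms; 2 hops → 0.004096 ms.
Propagation delays (d/s per hop): 0.000814815, 0.00508696 ms; sum = 0.00590177 ms.
Processing at 1 router(s): 1 × 1.4 ms = 1.4 ms.
End-to-end = 1.41 ms.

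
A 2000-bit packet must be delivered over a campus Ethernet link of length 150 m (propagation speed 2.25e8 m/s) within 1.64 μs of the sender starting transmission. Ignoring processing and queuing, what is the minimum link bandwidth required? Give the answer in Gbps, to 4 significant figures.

2.055 Gbps

Propagation delay = 150 / 225000000 = 0.666667 μs.
Transmission budget = 1.64 − 0.666667 = 0.973333 μs.
R ≥ L / t_tx = 2000 bits / 9.73333e-07 s = 2.055 Gbps.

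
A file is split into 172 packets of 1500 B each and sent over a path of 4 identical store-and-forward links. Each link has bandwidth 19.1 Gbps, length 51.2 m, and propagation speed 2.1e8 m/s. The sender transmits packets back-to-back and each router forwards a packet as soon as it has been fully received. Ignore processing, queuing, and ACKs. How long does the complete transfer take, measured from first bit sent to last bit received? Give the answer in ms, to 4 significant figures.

0.1109 ms

Per-hop transmission t_tx = L/R = 12000/19100000000 = 0.000628272 ms.
Per-hop propagation t_prop = 51.2/210000000 = 0.00024381 ms.
Pipeline fill: first packet needs 4·t_tx to clear all hops; remaining 171 packets each add one t_tx.
Total = (4+172-1)·t_tx + 4·t_prop = 175·0.000628272 + 4·0.00024381 = 0.1109 ms.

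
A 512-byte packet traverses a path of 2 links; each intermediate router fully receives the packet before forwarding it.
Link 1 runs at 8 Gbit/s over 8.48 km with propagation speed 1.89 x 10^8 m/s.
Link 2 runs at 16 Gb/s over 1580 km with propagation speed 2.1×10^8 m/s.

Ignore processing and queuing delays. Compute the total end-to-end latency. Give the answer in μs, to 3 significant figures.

7570 μs

L = 512 × 8 = 4096 bits.
Transmission delays (L/R per hop): 0.512, 0.256 μs; sum = 0.768 μs.
Propagation delays (d/s per hop): 44.8677, 7523.81 μs; sum = 7568.68 μs.
End-to-end = 7570 μs.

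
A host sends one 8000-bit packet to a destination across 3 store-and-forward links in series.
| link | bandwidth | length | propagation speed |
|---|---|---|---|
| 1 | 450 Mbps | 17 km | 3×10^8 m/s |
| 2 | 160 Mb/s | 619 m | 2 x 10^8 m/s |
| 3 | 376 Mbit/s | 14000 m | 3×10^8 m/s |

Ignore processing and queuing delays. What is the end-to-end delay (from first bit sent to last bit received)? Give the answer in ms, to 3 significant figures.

0.195 ms

Transmission delays (L/R per hop): 0.0177778, 0.05, 0.0212766 ms; sum = 0.0890544 ms.
Propagation delays (d/s per hop): 0.0566667, 0.003095, 0.0466667 ms; sum = 0.106428 ms.
End-to-end = 0.195 ms.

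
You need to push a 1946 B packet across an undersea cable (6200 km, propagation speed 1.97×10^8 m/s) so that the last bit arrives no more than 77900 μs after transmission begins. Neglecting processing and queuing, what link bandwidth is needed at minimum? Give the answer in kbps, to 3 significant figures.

335 kbps

L = 15568 bits.
Propagation delay = 6200000 / 197000000 = 31472.1 μs.
Transmission budget = 77900 − 31472.1 = 46427.9 μs.
R ≥ L / t_tx = 15568 bits / 0.0464279 s = 335 kbps.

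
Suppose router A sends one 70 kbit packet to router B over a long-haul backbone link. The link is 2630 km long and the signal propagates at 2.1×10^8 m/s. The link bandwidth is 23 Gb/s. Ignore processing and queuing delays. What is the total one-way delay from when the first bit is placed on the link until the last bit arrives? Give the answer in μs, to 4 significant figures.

L = 70000 bits.
Transmission delay = L/R = 70000 / 23000000000 = 3.04348 μs.
Propagation delay = d/s = 2630000 m / 210000000 m/s = 12523.8 μs.
Total = 12530 μs.

12530 μs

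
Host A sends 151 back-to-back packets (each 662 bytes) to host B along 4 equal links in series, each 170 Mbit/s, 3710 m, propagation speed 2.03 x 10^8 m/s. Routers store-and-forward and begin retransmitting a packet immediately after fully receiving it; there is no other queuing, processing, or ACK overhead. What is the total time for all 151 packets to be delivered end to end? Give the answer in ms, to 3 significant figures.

4.87 ms

Per-hop transmission t_tx = L/R = 5296/170000000 = 0.0311529 ms.
Per-hop propagation t_prop = 3710/2.03e+08 = 0.0182759 ms.
Pipeline fill: first packet needs 4·t_tx to clear all hops; remaining 150 packets each add one t_tx.
Total = (4+151-1)·t_tx + 4·t_prop = 154·0.0311529 + 4·0.0182759 = 4.87 ms.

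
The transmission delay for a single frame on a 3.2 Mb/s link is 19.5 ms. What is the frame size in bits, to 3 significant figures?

L = R × t_tx = 3200000 b/s × 0.0195 s = 62400 bits.

62400 bits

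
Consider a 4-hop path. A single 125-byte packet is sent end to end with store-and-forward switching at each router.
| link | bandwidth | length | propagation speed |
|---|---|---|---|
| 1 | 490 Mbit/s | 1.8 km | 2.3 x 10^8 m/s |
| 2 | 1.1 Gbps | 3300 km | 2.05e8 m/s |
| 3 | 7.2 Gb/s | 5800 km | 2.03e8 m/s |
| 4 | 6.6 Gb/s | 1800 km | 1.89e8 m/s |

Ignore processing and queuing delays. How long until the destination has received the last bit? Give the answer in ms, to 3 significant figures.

L = 125 × 8 = 1000 bits.
Transmission delays (L/R per hop): 0.00204082, 0.000909091, 0.000138889, 0.000151515 ms; sum = 0.00324031 ms.
Propagation delays (d/s per hop): 0.00782609, 16.0976, 28.5714, 9.52381 ms; sum = 54.2006 ms.
End-to-end = 54.2 ms.

54.2 ms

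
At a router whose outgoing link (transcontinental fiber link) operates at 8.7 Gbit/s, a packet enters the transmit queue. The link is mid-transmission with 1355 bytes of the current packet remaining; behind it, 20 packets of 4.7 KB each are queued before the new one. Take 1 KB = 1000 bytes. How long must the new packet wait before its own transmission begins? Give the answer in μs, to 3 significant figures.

87.7 μs

Each queued packet: L/R = 37600/8700000000 = 4.32184 μs.
20 queued → 86.4368 μs.
Plus remaining 10840 bits of current packet: 1.24598 μs.
Queuing delay = 87.7 μs.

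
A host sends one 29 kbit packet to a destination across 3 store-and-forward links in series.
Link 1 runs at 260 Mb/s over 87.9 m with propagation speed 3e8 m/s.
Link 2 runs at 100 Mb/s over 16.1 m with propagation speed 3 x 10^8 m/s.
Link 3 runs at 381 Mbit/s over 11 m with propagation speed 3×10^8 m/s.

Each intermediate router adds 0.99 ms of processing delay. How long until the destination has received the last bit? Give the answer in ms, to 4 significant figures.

2.458 ms

L = 29000 bits.
Transmission delays (L/R per hop): 0.111538, 0.29, 0.0761155 ms; sum = 0.477654 ms.
Propagation delays (d/s per hop): 0.000293, 5.36667e-05, 3.66667e-05 ms; sum = 0.000383333 ms.
Processing at 2 router(s): 2 × 0.99 ms = 1.98 ms.
End-to-end = 2.458 ms.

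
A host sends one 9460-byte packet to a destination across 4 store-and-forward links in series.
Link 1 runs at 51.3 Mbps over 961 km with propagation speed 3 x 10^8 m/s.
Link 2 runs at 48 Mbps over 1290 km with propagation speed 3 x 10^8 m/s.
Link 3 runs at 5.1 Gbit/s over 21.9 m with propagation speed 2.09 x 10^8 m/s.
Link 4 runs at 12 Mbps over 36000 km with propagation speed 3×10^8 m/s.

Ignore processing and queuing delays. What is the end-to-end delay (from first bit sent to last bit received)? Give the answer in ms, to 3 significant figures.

137 ms

L = 9460 × 8 = 75680 bits.
Transmission delays (L/R per hop): 1.47524, 1.57667, 0.0148392, 6.30667 ms; sum = 9.37342 ms.
Propagation delays (d/s per hop): 3.20333, 4.3, 0.000104785, 120 ms; sum = 127.503 ms.
End-to-end = 137 ms.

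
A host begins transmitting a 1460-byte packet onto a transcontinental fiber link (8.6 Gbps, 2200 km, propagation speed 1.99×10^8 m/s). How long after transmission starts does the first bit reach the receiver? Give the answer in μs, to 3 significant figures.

11100 μs

First bit experiences only propagation delay: d/s = 2200000/199000000 = 11100 μs.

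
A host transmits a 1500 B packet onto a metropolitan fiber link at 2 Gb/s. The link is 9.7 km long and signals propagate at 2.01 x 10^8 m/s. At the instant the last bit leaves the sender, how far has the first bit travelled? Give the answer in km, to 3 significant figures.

1.21 km

t_tx = L/R = 12000/2000000000 = 6e-06 s.
Distance = s × t_tx = 2.01e+08 × 6e-06 = 1.21 km.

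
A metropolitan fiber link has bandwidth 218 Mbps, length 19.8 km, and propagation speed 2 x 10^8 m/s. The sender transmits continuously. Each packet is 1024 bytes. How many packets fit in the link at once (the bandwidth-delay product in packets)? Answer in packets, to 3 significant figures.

2.63 packets

Propagation delay = 19800 / 200000000 = 9.9e-05 s.
BDP = R × t_prop = 218000000 × 9.9e-05 = 21582 bits.
In packets of 8192 bits: 2.63 packets.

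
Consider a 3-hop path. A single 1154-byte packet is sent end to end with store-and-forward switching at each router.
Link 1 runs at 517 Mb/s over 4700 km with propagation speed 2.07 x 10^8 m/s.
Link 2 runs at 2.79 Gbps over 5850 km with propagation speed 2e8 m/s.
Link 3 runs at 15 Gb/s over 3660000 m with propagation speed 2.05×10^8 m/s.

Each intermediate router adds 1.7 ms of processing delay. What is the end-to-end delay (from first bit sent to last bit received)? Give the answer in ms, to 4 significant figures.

73.23 ms

L = 1154 × 8 = 9232 bits.
Transmission delays (L/R per hop): 0.0178569, 0.00330896, 0.000615467 ms; sum = 0.0217813 ms.
Propagation delays (d/s per hop): 22.7053, 29.25, 17.8537 ms; sum = 69.809 ms.
Processing at 2 router(s): 2 × 1.7 ms = 3.4 ms.
End-to-end = 73.23 ms.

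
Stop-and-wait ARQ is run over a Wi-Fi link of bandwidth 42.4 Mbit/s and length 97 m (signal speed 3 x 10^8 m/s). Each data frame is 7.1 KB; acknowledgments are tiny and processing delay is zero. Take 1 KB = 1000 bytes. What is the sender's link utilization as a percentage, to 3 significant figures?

100 %

t_tx = L/R = 56800/42400000 = 0.00133962 s.
t_prop = 97/300000000 = 3.23333e-07 s; RTT = 6.46667e-07 s.
Cycle = t_tx + RTT = 0.00134027 s.
Utilization = t_tx / cycle = 0.00133962/0.00134027 = 100 %.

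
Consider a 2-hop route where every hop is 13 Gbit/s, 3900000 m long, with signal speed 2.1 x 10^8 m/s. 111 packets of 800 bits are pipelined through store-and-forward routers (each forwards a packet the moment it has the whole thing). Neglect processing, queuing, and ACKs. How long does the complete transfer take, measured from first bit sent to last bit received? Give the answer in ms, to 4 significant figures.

Per-hop transmission t_tx = L/R = 800/13000000000 = 6.15385e-05 ms.
Per-hop propagation t_prop = 3900000/210000000 = 18.5714 ms.
Pipeline fill: first packet needs 2·t_tx to clear all hops; remaining 110 packets each add one t_tx.
Total = (2+111-1)·t_tx + 2·t_prop = 112·6.15385e-05 + 2·18.5714 = 37.15 ms.

37.15 ms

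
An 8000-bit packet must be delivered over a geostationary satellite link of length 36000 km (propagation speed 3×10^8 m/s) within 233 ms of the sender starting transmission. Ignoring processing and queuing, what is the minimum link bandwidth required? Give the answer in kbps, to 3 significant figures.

Propagation delay = 36000000 / 300000000 = 120 ms.
Transmission budget = 233 − 120 = 113 ms.
R ≥ L / t_tx = 8000 bits / 0.113 s = 70.8 kbps.

70.8 kbps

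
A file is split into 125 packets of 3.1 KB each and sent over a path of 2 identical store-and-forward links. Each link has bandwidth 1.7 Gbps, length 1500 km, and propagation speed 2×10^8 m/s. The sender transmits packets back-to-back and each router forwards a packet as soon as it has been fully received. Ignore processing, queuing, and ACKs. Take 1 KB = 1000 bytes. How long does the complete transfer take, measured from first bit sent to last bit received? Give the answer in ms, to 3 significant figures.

16.8 ms

Per-hop transmission t_tx = L/R = 24800/1700000000 = 0.0145882 ms.
Per-hop propagation t_prop = 1500000/200000000 = 7.5 ms.
Pipeline fill: first packet needs 2·t_tx to clear all hops; remaining 124 packets each add one t_tx.
Total = (2+125-1)·t_tx + 2·t_prop = 126·0.0145882 + 2·7.5 = 16.8 ms.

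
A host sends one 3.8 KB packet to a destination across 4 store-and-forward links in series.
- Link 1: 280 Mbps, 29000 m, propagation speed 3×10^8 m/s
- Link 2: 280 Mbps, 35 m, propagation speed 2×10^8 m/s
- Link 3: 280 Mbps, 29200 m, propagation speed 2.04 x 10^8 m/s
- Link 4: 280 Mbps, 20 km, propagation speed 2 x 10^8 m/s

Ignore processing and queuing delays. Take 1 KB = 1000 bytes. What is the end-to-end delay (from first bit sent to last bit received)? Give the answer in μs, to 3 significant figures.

774 μs

L = 30400 bits.
Transmission delay per hop = L/R = 30400/280000000 = 108.571 μs; 4 hops → 434.286 μs.
Propagation delays (d/s per hop): 96.6667, 0.175, 143.137, 100 μs; sum = 339.979 μs.
End-to-end = 774 μs.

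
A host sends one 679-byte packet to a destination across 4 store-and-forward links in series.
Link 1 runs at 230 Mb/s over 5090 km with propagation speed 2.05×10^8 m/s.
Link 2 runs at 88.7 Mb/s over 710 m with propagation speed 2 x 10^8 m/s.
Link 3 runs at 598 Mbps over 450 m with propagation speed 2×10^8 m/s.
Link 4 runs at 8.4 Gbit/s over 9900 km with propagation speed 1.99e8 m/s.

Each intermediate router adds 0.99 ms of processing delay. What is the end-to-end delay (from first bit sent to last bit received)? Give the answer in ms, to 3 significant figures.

77.6 ms

L = 679 × 8 = 5432 bits.
Transmission delays (L/R per hop): 0.0236174, 0.0612401, 0.00908361, 0.000646667 ms; sum = 0.0945878 ms.
Propagation delays (d/s per hop): 24.8293, 0.00355, 0.00225, 49.7487 ms; sum = 74.5838 ms.
Processing at 3 router(s): 3 × 0.99 ms = 2.97 ms.
End-to-end = 77.6 ms.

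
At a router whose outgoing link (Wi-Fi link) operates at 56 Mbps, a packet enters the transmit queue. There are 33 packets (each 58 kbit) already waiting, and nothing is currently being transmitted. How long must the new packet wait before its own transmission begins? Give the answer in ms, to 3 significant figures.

Each queued packet: L/R = 58000/56000000 = 1.03571 ms.
33 queued → 34.1786 ms.
Queuing delay = 34.2 ms.

34.2 ms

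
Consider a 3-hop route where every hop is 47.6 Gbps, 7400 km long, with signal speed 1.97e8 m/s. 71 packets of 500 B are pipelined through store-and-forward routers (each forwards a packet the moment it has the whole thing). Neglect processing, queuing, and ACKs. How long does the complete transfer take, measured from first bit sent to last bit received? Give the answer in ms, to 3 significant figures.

Per-hop transmission t_tx = L/R = 4000/47600000000 = 8.40336e-05 ms.
Per-hop propagation t_prop = 7400000/197000000 = 37.5635 ms.
Pipeline fill: first packet needs 3·t_tx to clear all hops; remaining 70 packets each add one t_tx.
Total = (3+71-1)·t_tx + 3·t_prop = 73·8.40336e-05 + 3·37.5635 = 113 ms.

113 ms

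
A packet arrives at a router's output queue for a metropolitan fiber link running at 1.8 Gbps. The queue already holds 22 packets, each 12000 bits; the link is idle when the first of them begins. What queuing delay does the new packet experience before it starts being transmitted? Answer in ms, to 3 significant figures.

0.147 ms

Each queued packet: L/R = 12000/1800000000 = 0.00666667 ms.
22 queued → 0.146667 ms.
Queuing delay = 0.147 ms.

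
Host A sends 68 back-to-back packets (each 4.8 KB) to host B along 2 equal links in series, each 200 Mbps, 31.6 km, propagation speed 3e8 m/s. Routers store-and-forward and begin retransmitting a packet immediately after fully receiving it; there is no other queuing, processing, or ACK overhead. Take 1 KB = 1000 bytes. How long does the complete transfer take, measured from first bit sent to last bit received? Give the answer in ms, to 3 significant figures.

13.5 ms

Per-hop transmission t_tx = L/R = 38400/200000000 = 0.192 ms.
Per-hop propagation t_prop = 31600/300000000 = 0.105333 ms.
Pipeline fill: first packet needs 2·t_tx to clear all hops; remaining 67 packets each add one t_tx.
Total = (2+68-1)·t_tx + 2·t_prop = 69·0.192 + 2·0.105333 = 13.5 ms.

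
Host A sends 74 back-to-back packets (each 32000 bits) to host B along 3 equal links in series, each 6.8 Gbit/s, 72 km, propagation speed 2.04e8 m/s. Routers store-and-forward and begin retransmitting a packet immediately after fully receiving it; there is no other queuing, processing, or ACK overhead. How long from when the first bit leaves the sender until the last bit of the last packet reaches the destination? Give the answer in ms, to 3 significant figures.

1.42 ms

Per-hop transmission t_tx = L/R = 32000/6800000000 = 0.00470588 ms.
Per-hop propagation t_prop = 72000/204000000 = 0.352941 ms.
Pipeline fill: first packet needs 3·t_tx to clear all hops; remaining 73 packets each add one t_tx.
Total = (3+74-1)·t_tx + 3·t_prop = 76·0.00470588 + 3·0.352941 = 1.42 ms.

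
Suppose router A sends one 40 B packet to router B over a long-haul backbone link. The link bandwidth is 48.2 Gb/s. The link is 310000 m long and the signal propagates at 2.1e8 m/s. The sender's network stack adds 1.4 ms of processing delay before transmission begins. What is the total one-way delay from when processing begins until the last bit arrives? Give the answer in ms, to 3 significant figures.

2.88 ms

L = 40 × 8 = 320 bits.
Transmission delay = L/R = 320 / 48200000000 = 6.639e-06 ms.
Propagation delay = d/s = 310000 m / 210000000 m/s = 1.47619 ms.
Plus processing delay 1.4 ms = 1.4 ms.
Total = 2.88 ms.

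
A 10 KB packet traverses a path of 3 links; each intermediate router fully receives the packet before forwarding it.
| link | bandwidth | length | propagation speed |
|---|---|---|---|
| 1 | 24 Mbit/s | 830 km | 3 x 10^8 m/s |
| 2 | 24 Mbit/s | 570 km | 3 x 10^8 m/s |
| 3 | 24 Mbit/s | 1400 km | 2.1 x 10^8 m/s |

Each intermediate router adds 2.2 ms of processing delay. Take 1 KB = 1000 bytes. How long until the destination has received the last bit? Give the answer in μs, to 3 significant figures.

L = 80000 bits.
Transmission delay per hop = L/R = 80000/24000000 = 3333.33 μs; 3 hops → 10000 μs.
Propagation delays (d/s per hop): 2766.67, 1900, 6666.67 μs; sum = 11333.3 μs.
Processing at 2 router(s): 2 × 2.2 ms = 4400 μs.
End-to-end = 25700 μs.

25700 μs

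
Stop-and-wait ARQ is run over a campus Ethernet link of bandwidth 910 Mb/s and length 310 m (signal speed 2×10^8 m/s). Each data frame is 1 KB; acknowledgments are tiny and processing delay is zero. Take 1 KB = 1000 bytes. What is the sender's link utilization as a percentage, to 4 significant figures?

t_tx = L/R = 8000/910000000 = 8.79121e-06 s.
t_prop = 310/200000000 = 1.55e-06 s; RTT = 3.1e-06 s.
Cycle = t_tx + RTT = 1.18912e-05 s.
Utilization = t_tx / cycle = 8.79121e-06/1.18912e-05 = 73.93 %.

73.93 %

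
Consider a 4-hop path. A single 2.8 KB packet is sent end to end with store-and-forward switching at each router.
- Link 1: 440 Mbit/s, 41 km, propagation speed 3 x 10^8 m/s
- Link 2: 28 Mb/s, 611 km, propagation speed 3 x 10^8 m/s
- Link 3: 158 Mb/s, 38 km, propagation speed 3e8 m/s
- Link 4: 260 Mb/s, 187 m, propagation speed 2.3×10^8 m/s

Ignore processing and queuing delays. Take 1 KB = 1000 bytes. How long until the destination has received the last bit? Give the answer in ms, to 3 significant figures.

3.38 ms

L = 22400 bits.
Transmission delays (L/R per hop): 0.0509091, 0.8, 0.141772, 0.0861538 ms; sum = 1.07884 ms.
Propagation delays (d/s per hop): 0.136667, 2.03667, 0.126667, 0.000813043 ms; sum = 2.30081 ms.
End-to-end = 3.38 ms.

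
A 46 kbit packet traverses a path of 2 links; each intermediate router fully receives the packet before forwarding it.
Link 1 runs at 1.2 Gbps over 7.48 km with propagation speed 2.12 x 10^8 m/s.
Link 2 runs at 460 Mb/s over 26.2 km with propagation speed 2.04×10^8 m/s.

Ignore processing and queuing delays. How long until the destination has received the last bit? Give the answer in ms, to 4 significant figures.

0.3020 ms

L = 46000 bits.
Transmission delays (L/R per hop): 0.0383333, 0.1 ms; sum = 0.138333 ms.
Propagation delays (d/s per hop): 0.035283, 0.128431 ms; sum = 0.163714 ms.
End-to-end = 0.3020 ms.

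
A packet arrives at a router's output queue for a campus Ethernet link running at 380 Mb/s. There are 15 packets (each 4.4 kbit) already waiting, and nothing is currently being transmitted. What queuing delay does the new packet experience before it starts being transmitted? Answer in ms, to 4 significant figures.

0.1737 ms

Each queued packet: L/R = 4400/380000000 = 0.0115789 ms.
15 queued → 0.173684 ms.
Queuing delay = 0.1737 ms.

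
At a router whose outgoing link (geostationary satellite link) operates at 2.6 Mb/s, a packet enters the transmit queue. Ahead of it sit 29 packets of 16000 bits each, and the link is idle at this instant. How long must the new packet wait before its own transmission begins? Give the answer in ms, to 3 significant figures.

Each queued packet: L/R = 16000/2600000 = 6.15385 ms.
29 queued → 178.462 ms.
Queuing delay = 178 ms.

178 ms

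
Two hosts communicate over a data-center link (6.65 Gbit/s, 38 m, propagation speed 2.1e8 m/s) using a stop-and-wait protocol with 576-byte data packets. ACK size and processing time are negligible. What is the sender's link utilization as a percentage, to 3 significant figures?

t_tx = L/R = 4608/6650000000 = 6.92932e-07 s.
t_prop = 38/210000000 = 1.80952e-07 s; RTT = 3.61905e-07 s.
Cycle = t_tx + RTT = 1.05484e-06 s.
Utilization = t_tx / cycle = 6.92932e-07/1.05484e-06 = 65.7 %.

65.7 %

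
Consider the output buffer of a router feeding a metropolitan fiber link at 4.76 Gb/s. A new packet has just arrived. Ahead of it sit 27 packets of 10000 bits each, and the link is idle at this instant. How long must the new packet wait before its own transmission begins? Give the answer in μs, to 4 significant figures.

56.72 μs

Each queued packet: L/R = 10000/4760000000 = 2.10084 μs.
27 queued → 56.7227 μs.
Queuing delay = 56.72 μs.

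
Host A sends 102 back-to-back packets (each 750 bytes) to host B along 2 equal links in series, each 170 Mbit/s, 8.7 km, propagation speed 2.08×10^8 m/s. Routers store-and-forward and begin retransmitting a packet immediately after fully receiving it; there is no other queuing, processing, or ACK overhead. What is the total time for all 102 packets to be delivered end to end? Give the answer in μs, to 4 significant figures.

Per-hop transmission t_tx = L/R = 6000/170000000 = 35.2941 μs.
Per-hop propagation t_prop = 8700/208000000 = 41.8269 μs.
Pipeline fill: first packet needs 2·t_tx to clear all hops; remaining 101 packets each add one t_tx.
Total = (2+102-1)·t_tx + 2·t_prop = 103·35.2941 + 2·41.8269 = 3719 μs.

3719 μs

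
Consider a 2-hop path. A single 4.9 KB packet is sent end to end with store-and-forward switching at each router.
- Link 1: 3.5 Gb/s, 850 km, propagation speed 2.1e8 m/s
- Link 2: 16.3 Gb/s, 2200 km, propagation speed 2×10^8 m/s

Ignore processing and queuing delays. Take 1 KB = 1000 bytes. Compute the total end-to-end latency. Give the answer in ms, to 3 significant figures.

15.1 ms

L = 39200 bits.
Transmission delays (L/R per hop): 0.0112, 0.00240491 ms; sum = 0.0136049 ms.
Propagation delays (d/s per hop): 4.04762, 11 ms; sum = 15.0476 ms.
End-to-end = 15.1 ms.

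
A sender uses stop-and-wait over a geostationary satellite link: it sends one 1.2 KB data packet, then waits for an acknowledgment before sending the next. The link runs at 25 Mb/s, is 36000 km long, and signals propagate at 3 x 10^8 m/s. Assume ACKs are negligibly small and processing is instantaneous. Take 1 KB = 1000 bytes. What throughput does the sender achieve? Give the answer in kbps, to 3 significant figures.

39.9 kbps

t_tx = L/R = 9600/25000000 = 0.000384 s.
t_prop = 36000000/300000000 = 0.12 s; RTT = 0.24 s.
Cycle = t_tx + RTT = 0.240384 s.
Throughput = L / cycle = 9600 / 0.240384 = 39.9 kbps.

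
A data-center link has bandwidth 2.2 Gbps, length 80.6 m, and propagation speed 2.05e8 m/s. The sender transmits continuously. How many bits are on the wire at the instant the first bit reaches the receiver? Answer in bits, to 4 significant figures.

Propagation delay = 80.6 / 2.05e+08 = 3.93171e-07 s.
BDP = R × t_prop = 2200000000 × 3.93171e-07 = 864.976 bits.

865.0 bits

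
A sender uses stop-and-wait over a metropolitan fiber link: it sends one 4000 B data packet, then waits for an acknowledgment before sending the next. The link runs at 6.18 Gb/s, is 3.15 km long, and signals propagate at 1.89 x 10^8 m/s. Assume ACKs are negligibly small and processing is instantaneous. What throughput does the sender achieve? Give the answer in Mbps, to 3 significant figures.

t_tx = L/R = 32000/6180000000 = 5.17799e-06 s.
t_prop = 3150/189000000 = 1.66667e-05 s; RTT = 3.33333e-05 s.
Cycle = t_tx + RTT = 3.85113e-05 s.
Throughput = L / cycle = 32000 / 3.85113e-05 = 831 Mbps.

831 Mbps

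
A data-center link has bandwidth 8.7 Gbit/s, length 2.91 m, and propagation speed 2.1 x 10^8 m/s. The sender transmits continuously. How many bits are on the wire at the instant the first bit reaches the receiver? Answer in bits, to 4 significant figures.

Propagation delay = 2.91 / 210000000 = 1.38571e-08 s.
BDP = R × t_prop = 8700000000 × 1.38571e-08 = 120.557 bits.

120.6 bits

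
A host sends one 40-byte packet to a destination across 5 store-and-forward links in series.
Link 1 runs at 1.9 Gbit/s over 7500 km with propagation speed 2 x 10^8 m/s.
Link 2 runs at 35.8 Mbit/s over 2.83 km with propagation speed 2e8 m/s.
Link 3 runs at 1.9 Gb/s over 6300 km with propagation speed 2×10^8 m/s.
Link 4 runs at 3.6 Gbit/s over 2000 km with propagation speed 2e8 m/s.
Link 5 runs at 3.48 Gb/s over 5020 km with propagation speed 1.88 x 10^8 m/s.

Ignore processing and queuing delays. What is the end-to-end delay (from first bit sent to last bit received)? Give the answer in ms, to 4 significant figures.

L = 40 × 8 = 320 bits.
Transmission delays (L/R per hop): 0.000168421, 0.00893855, 0.000168421, 8.88889e-05, 9.1954e-05 ms; sum = 0.00945623 ms.
Propagation delays (d/s per hop): 37.5, 0.01415, 31.5, 10, 26.7021 ms; sum = 105.716 ms.
End-to-end = 105.7 ms.

105.7 ms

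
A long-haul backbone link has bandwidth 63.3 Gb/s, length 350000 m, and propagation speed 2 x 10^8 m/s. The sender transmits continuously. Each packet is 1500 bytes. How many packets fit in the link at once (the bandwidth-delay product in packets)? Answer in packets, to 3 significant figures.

Propagation delay = 350000 / 200000000 = 0.00175 s.
BDP = R × t_prop = 63300000000 × 0.00175 = 110775000 bits.
In packets of 12000 bits: 9230 packets.

9230 packets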